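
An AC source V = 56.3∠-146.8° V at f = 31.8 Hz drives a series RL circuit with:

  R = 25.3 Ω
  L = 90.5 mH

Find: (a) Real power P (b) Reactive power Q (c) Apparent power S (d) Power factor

Step 1 — Angular frequency: ω = 2π·f = 2π·31.8 = 199.8 rad/s.
Step 2 — Component impedances:
  R: Z = R = 25.3 Ω
  L: Z = jωL = j·199.8·0.0905 = 0 + j18.08 Ω
Step 3 — Series combination: Z_total = R + L = 25.3 + j18.08 Ω = 31.1∠35.6° Ω.
Step 4 — Source phasor: V = 56.3∠-146.8° V = -47.11 - j30.83 V.
Step 5 — Current: I = V / Z = -1.809 + j0.07436 A = 1.81∠177.6° A.
Step 6 — Complex power: S = V·I* = 82.92 + j59.27 VA.
Step 7 — Real power: P = Re(S) = 82.92 W.
Step 8 — Reactive power: Q = Im(S) = 59.27 VAR.
Step 9 — Apparent power: |S| = 101.9 VA.
Step 10 — Power factor: PF = P/|S| = 0.8136 (lagging).

(a) P = 82.92 W  (b) Q = 59.27 VAR  (c) S = 101.9 VA  (d) PF = 0.8136 (lagging)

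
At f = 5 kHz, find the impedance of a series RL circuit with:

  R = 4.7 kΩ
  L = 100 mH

Step 1 — Angular frequency: ω = 2π·f = 2π·5000 = 3.142e+04 rad/s.
Step 2 — Component impedances:
  R: Z = R = 4700 Ω
  L: Z = jωL = j·3.142e+04·0.1 = 0 + j3142 Ω
Step 3 — Series combination: Z_total = R + L = 4700 + j3142 Ω = 5653∠33.8° Ω.

Z = 4700 + j3142 Ω = 5653∠33.8° Ω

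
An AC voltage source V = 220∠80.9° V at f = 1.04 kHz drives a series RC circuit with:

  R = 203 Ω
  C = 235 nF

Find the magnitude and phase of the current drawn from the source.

Step 1 — Angular frequency: ω = 2π·f = 2π·1040 = 6535 rad/s.
Step 2 — Component impedances:
  R: Z = R = 203 Ω
  C: Z = 1/(jωC) = -j/(ω·C) = 0 - j651.2 Ω
Step 3 — Series combination: Z_total = R + C = 203 - j651.2 Ω = 682.1∠-72.7° Ω.
Step 4 — Source phasor: V = 220∠80.9° V = 34.79 + j217.2 V.
Step 5 — Ohm's law: I = V / Z_total = (34.79 + j217.2) / (203 - j651.2) = -0.2889 + j0.1435 A.
Step 6 — Convert to polar: |I| = 0.3225 A, ∠I = 153.6°.

I = 0.3225∠153.6° A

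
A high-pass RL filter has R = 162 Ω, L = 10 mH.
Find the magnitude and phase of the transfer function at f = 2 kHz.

Step 1 — Angular frequency: ω = 2π·2000 = 1.257e+04 rad/s.
Step 2 — Transfer function: H(jω) = jωL/(R + jωL).
Step 3 — Numerator jωL = j·125.7; denominator R + jωL = 162 + j125.7.
Step 4 — H = 0.3757 + j0.4843.
Step 5 — Magnitude: |H| = 0.6129 (-4.3 dB); phase: φ = 52.2°.

|H| = 0.6129 (-4.3 dB), φ = 52.2°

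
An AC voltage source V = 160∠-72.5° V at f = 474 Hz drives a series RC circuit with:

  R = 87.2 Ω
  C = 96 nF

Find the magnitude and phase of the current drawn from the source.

Step 1 — Angular frequency: ω = 2π·f = 2π·474 = 2978 rad/s.
Step 2 — Component impedances:
  R: Z = R = 87.2 Ω
  C: Z = 1/(jωC) = -j/(ω·C) = 0 - j3498 Ω
Step 3 — Series combination: Z_total = R + C = 87.2 - j3498 Ω = 3499∠-88.6° Ω.
Step 4 — Source phasor: V = 160∠-72.5° V = 48.11 - j152.6 V.
Step 5 — Ohm's law: I = V / Z_total = (48.11 - j152.6) / (87.2 - j3498) = 0.04394 + j0.01266 A.
Step 6 — Convert to polar: |I| = 0.04573 A, ∠I = 16.1°.

I = 0.04573∠16.1° A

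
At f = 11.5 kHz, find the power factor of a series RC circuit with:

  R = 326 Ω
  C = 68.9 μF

Step 1 — Angular frequency: ω = 2π·f = 2π·1.15e+04 = 7.226e+04 rad/s.
Step 2 — Component impedances:
  R: Z = R = 326 Ω
  C: Z = 1/(jωC) = -j/(ω·C) = 0 - j0.2009 Ω
Step 3 — Series combination: Z_total = R + C = 326 - j0.2009 Ω = 326∠-0.0° Ω.
Step 4 — Power factor: PF = cos(φ) = Re(Z)/|Z| = 326/326 = 1.
Step 5 — Type: Im(Z) = -0.2009 ⇒ leading (phase φ = -0.0°).

PF = 1 (leading, φ = -0.0°)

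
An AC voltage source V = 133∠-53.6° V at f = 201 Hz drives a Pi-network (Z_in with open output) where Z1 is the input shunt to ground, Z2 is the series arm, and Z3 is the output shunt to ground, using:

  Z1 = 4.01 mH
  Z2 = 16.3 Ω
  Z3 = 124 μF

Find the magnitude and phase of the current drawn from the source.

Step 1 — Angular frequency: ω = 2π·f = 2π·201 = 1263 rad/s.
Step 2 — Component impedances:
  Z1: Z = jωL = j·1263·0.00401 = 0 + j5.064 Ω
  Z2: Z = R = 16.3 Ω
  Z3: Z = 1/(jωC) = -j/(ω·C) = 0 - j6.386 Ω
Step 3 — With open output, the series arm Z2 and the output shunt Z3 appear in series to ground: Z2 + Z3 = 16.3 - j6.386 Ω.
Step 4 — Parallel with input shunt Z1: Z_in = Z1 || (Z2 + Z3) = 1.563 + j5.191 Ω = 5.421∠73.2° Ω.
Step 5 — Source phasor: V = 133∠-53.6° V = 78.92 - j107.1 V.
Step 6 — Ohm's law: I = V / Z_total = (78.92 - j107.1) / (1.563 + j5.191) = -14.71 - j19.63 A.
Step 7 — Convert to polar: |I| = 24.53 A, ∠I = -126.8°.

I = 24.53∠-126.8° A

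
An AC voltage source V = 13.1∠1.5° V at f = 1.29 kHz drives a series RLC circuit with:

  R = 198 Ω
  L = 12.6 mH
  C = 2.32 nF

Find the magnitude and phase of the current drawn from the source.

Step 1 — Angular frequency: ω = 2π·f = 2π·1290 = 8105 rad/s.
Step 2 — Component impedances:
  R: Z = R = 198 Ω
  L: Z = jωL = j·8105·0.0126 = 0 + j102.1 Ω
  C: Z = 1/(jωC) = -j/(ω·C) = 0 - j5.318e+04 Ω
Step 3 — Series combination: Z_total = R + L + C = 198 - j5.308e+04 Ω = 5.308e+04∠-89.8° Ω.
Step 4 — Source phasor: V = 13.1∠1.5° V = 13.1 + j0.3429 V.
Step 5 — Ohm's law: I = V / Z_total = (13.1 + j0.3429) / (198 - j5.308e+04) = -5.54e-06 + j0.0002467 A.
Step 6 — Convert to polar: |I| = 0.0002468 A, ∠I = 91.3°.

I = 0.0002468∠91.3° A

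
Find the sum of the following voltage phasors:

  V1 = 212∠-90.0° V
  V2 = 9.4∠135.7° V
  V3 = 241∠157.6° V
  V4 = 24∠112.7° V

Step 1 — Convert each phasor to rectangular form:
  V1 = 212·(cos(-90.0°) + j·sin(-90.0°)) = 0 - j212 V
  V2 = 9.4·(cos(135.7°) + j·sin(135.7°)) = -6.728 + j6.565 V
  V3 = 241·(cos(157.6°) + j·sin(157.6°)) = -222.8 + j91.84 V
  V4 = 24·(cos(112.7°) + j·sin(112.7°)) = -9.262 + j22.14 V
Step 2 — Sum components: V_total = -238.8 - j91.46 V.
Step 3 — Convert to polar: |V_total| = 255.7 V, ∠V_total = -159.0°.

V_total = 255.7∠-159.0° V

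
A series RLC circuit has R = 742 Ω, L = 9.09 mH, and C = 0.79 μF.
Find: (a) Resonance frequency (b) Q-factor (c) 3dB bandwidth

Step 1 — Resonance condition Im(Z)=0 gives ω₀ = 1/√(LC).
Step 2 — ω₀ = 1/√(0.00909·7.9e-07) = 1.18e+04 rad/s.
Step 3 — f₀ = ω₀/(2π) = 1878 Hz.
Step 4 — Series Q: Q = ω₀L/R = 1.18e+04·0.00909/742 = 0.1446.
Step 5 — 3dB bandwidth: Δω = ω₀/Q = 8.163e+04 rad/s; BW = Δω/(2π) = 1.299e+04 Hz.

(a) f₀ = 1878 Hz  (b) Q = 0.1446  (c) BW = 1.299e+04 Hz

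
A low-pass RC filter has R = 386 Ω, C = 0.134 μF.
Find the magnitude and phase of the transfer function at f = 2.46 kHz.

Step 1 — Angular frequency: ω = 2π·2460 = 1.546e+04 rad/s.
Step 2 — Transfer function: H(jω) = 1/(1 + jωRC).
Step 3 — Denominator: 1 + jωRC = 1 + j·1.546e+04·386·1.34e-07 = 1 + j0.7995.
Step 4 — H = 0.6101 - j0.4877.
Step 5 — Magnitude: |H| = 0.7811 (-2.1 dB); phase: φ = -38.6°.

|H| = 0.7811 (-2.1 dB), φ = -38.6°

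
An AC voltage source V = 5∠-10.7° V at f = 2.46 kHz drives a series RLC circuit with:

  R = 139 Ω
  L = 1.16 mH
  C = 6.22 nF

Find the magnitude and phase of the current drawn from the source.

Step 1 — Angular frequency: ω = 2π·f = 2π·2460 = 1.546e+04 rad/s.
Step 2 — Component impedances:
  R: Z = R = 139 Ω
  L: Z = jωL = j·1.546e+04·0.00116 = 0 + j17.93 Ω
  C: Z = 1/(jωC) = -j/(ω·C) = 0 - j1.04e+04 Ω
Step 3 — Series combination: Z_total = R + L + C = 139 - j1.038e+04 Ω = 1.038e+04∠-89.2° Ω.
Step 4 — Source phasor: V = 5∠-10.7° V = 4.913 - j0.9283 V.
Step 5 — Ohm's law: I = V / Z_total = (4.913 - j0.9283) / (139 - j1.038e+04) = 9.572e-05 + j0.0004719 A.
Step 6 — Convert to polar: |I| = 0.0004815 A, ∠I = 78.5°.

I = 0.0004815∠78.5° A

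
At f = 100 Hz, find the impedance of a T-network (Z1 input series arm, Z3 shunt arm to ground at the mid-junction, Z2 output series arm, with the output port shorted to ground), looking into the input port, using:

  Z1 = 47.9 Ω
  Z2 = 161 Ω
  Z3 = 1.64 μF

Step 1 — Angular frequency: ω = 2π·f = 2π·100 = 628.3 rad/s.
Step 2 — Component impedances:
  Z1: Z = R = 47.9 Ω
  Z2: Z = R = 161 Ω
  Z3: Z = 1/(jωC) = -j/(ω·C) = 0 - j970.5 Ω
Step 3 — With the output port shorted to ground, the output series arm Z2 runs from the junction to ground; the shunt arm Z3 also runs from the junction to ground. They appear in parallel: Z3 || Z2 = 156.7 - j25.99 Ω.
Step 4 — Series with input arm Z1: Z_in = Z1 + (Z3 || Z2) = 204.6 - j25.99 Ω = 206.2∠-7.2° Ω.

Z = 204.6 - j25.99 Ω = 206.2∠-7.2° Ω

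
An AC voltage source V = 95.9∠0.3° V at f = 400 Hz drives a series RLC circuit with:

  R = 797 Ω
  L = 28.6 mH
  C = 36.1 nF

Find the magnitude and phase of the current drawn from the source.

Step 1 — Angular frequency: ω = 2π·f = 2π·400 = 2513 rad/s.
Step 2 — Component impedances:
  R: Z = R = 797 Ω
  L: Z = jωL = j·2513·0.0286 = 0 + j71.88 Ω
  C: Z = 1/(jωC) = -j/(ω·C) = 0 - j1.102e+04 Ω
Step 3 — Series combination: Z_total = R + L + C = 797 - j1.095e+04 Ω = 1.098e+04∠-85.8° Ω.
Step 4 — Source phasor: V = 95.9∠0.3° V = 95.9 + j0.5021 V.
Step 5 — Ohm's law: I = V / Z_total = (95.9 + j0.5021) / (797 - j1.095e+04) = 0.0005885 + j0.008715 A.
Step 6 — Convert to polar: |I| = 0.008735 A, ∠I = 86.1°.

I = 0.008735∠86.1° A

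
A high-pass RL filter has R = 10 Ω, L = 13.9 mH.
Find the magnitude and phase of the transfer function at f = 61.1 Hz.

Step 1 — Angular frequency: ω = 2π·61.1 = 383.9 rad/s.
Step 2 — Transfer function: H(jω) = jωL/(R + jωL).
Step 3 — Numerator jωL = j·5.336; denominator R + jωL = 10 + j5.336.
Step 4 — H = 0.2216 + j0.4154.
Step 5 — Magnitude: |H| = 0.4708 (-6.5 dB); phase: φ = 61.9°.

|H| = 0.4708 (-6.5 dB), φ = 61.9°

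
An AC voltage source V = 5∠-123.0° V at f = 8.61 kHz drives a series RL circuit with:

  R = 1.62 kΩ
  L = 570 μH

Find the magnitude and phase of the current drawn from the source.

Step 1 — Angular frequency: ω = 2π·f = 2π·8610 = 5.41e+04 rad/s.
Step 2 — Component impedances:
  R: Z = R = 1620 Ω
  L: Z = jωL = j·5.41e+04·0.00057 = 0 + j30.84 Ω
Step 3 — Series combination: Z_total = R + L = 1620 + j30.84 Ω = 1620∠1.1° Ω.
Step 4 — Source phasor: V = 5∠-123.0° V = -2.723 - j4.193 V.
Step 5 — Ohm's law: I = V / Z_total = (-2.723 - j4.193) / (1620 + j30.84) = -0.00173 - j0.002556 A.
Step 6 — Convert to polar: |I| = 0.003086 A, ∠I = -124.1°.

I = 0.003086∠-124.1° A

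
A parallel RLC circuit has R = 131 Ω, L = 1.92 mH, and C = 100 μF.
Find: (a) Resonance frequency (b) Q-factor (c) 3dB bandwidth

Step 1 — Resonance: ω₀ = 1/√(LC) = 1/√(0.00192·0.0001) = 2282 rad/s.
Step 2 — f₀ = ω₀/(2π) = 363.2 Hz.
Step 3 — Parallel Q: Q = R/(ω₀L) = 131/(2282·0.00192) = 29.9.
Step 4 — Bandwidth: Δω = ω₀/Q = 76.34 rad/s; BW = Δω/(2π) = 12.15 Hz.

(a) f₀ = 363.2 Hz  (b) Q = 29.9  (c) BW = 12.15 Hz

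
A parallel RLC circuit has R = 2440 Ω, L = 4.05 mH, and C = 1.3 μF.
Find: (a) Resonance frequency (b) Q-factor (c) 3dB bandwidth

Step 1 — Resonance: ω₀ = 1/√(LC) = 1/√(0.00405·1.3e-06) = 1.378e+04 rad/s.
Step 2 — f₀ = ω₀/(2π) = 2193 Hz.
Step 3 — Parallel Q: Q = R/(ω₀L) = 2440/(1.378e+04·0.00405) = 43.72.
Step 4 — Bandwidth: Δω = ω₀/Q = 315.3 rad/s; BW = Δω/(2π) = 50.17 Hz.

(a) f₀ = 2193 Hz  (b) Q = 43.72  (c) BW = 50.17 Hz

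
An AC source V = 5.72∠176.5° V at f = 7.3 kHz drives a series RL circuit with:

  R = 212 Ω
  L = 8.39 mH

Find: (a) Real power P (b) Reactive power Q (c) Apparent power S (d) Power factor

Step 1 — Angular frequency: ω = 2π·f = 2π·7300 = 4.587e+04 rad/s.
Step 2 — Component impedances:
  R: Z = R = 212 Ω
  L: Z = jωL = j·4.587e+04·0.00839 = 0 + j384.8 Ω
Step 3 — Series combination: Z_total = R + L = 212 + j384.8 Ω = 439.4∠61.1° Ω.
Step 4 — Source phasor: V = 5.72∠176.5° V = -5.709 + j0.3492 V.
Step 5 — Current: I = V / Z = -0.005574 + j0.01177 A = 0.01302∠115.4° A.
Step 6 — Complex power: S = V·I* = 0.03593 + j0.06523 VA.
Step 7 — Real power: P = Re(S) = 0.03593 W.
Step 8 — Reactive power: Q = Im(S) = 0.06523 VAR.
Step 9 — Apparent power: |S| = 0.07447 VA.
Step 10 — Power factor: PF = P/|S| = 0.4825 (lagging).

(a) P = 0.03593 W  (b) Q = 0.06523 VAR  (c) S = 0.07447 VA  (d) PF = 0.4825 (lagging)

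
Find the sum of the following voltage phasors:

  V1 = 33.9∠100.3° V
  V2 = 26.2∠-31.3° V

Step 1 — Convert each phasor to rectangular form:
  V1 = 33.9·(cos(100.3°) + j·sin(100.3°)) = -6.061 + j33.35 V
  V2 = 26.2·(cos(-31.3°) + j·sin(-31.3°)) = 22.39 - j13.61 V
Step 2 — Sum components: V_total = 16.33 + j19.74 V.
Step 3 — Convert to polar: |V_total| = 25.62 V, ∠V_total = 50.4°.

V_total = 25.62∠50.4° V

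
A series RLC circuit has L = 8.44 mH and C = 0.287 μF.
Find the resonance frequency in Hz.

Step 1 — Resonance condition Im(Z)=0 gives ω₀ = 1/√(LC).
Step 2 — ω₀ = 1/√(0.00844·2.87e-07) = 2.032e+04 rad/s.
Step 3 — f₀ = ω₀/(2π) = 3234 Hz.

f₀ = 3234 Hz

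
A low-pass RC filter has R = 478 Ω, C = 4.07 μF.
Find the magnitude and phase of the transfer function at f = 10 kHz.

Step 1 — Angular frequency: ω = 2π·1e+04 = 6.283e+04 rad/s.
Step 2 — Transfer function: H(jω) = 1/(1 + jωRC).
Step 3 — Denominator: 1 + jωRC = 1 + j·6.283e+04·478·4.07e-06 = 1 + j122.2.
Step 4 — H = 6.692e-05 - j0.00818.
Step 5 — Magnitude: |H| = 0.008181 (-41.7 dB); phase: φ = -89.5°.

|H| = 0.008181 (-41.7 dB), φ = -89.5°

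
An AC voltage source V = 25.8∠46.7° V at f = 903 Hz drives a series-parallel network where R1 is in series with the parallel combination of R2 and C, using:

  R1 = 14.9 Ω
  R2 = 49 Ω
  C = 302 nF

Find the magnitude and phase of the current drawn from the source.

Step 1 — Angular frequency: ω = 2π·f = 2π·903 = 5674 rad/s.
Step 2 — Component impedances:
  R1: Z = R = 14.9 Ω
  R2: Z = R = 49 Ω
  C: Z = 1/(jωC) = -j/(ω·C) = 0 - j583.6 Ω
Step 3 — Parallel branch: R2 || C = 1/(1/R2 + 1/C) = 48.66 - j4.085 Ω.
Step 4 — Series with R1: Z_total = R1 + (R2 || C) = 63.56 - j4.085 Ω = 63.69∠-3.7° Ω.
Step 5 — Source phasor: V = 25.8∠46.7° V = 17.69 + j18.78 V.
Step 6 — Ohm's law: I = V / Z_total = (17.69 + j18.78) / (63.56 - j4.085) = 0.2583 + j0.312 A.
Step 7 — Convert to polar: |I| = 0.4051 A, ∠I = 50.4°.

I = 0.4051∠50.4° A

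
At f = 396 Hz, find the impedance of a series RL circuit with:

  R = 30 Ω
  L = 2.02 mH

Step 1 — Angular frequency: ω = 2π·f = 2π·396 = 2488 rad/s.
Step 2 — Component impedances:
  R: Z = R = 30 Ω
  L: Z = jωL = j·2488·0.00202 = 0 + j5.026 Ω
Step 3 — Series combination: Z_total = R + L = 30 + j5.026 Ω = 30.42∠9.5° Ω.

Z = 30 + j5.026 Ω = 30.42∠9.5° Ω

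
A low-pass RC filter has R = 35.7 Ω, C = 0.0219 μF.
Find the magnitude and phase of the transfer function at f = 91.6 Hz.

Step 1 — Angular frequency: ω = 2π·91.6 = 575.5 rad/s.
Step 2 — Transfer function: H(jω) = 1/(1 + jωRC).
Step 3 — Denominator: 1 + jωRC = 1 + j·575.5·35.7·2.19e-08 = 1 + j0.00045.
Step 4 — H = 1 - j0.00045.
Step 5 — Magnitude: |H| = 1 (-0.0 dB); phase: φ = -0.0°.

|H| = 1 (-0.0 dB), φ = -0.0°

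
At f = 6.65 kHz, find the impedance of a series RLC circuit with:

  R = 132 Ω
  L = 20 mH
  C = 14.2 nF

Step 1 — Angular frequency: ω = 2π·f = 2π·6650 = 4.178e+04 rad/s.
Step 2 — Component impedances:
  R: Z = R = 132 Ω
  L: Z = jωL = j·4.178e+04·0.02 = 0 + j835.7 Ω
  C: Z = 1/(jωC) = -j/(ω·C) = 0 - j1685 Ω
Step 3 — Series combination: Z_total = R + L + C = 132 - j849.8 Ω = 860∠-81.2° Ω.

Z = 132 - j849.8 Ω = 860∠-81.2° Ω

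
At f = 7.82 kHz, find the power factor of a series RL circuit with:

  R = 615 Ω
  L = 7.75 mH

Step 1 — Angular frequency: ω = 2π·f = 2π·7820 = 4.913e+04 rad/s.
Step 2 — Component impedances:
  R: Z = R = 615 Ω
  L: Z = jωL = j·4.913e+04·0.00775 = 0 + j380.8 Ω
Step 3 — Series combination: Z_total = R + L = 615 + j380.8 Ω = 723.3∠31.8° Ω.
Step 4 — Power factor: PF = cos(φ) = Re(Z)/|Z| = 615/723.34 = 0.8502.
Step 5 — Type: Im(Z) = 380.8 ⇒ lagging (phase φ = 31.8°).

PF = 0.8502 (lagging, φ = 31.8°)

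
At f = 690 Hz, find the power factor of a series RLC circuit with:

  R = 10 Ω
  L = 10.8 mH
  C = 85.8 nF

Step 1 — Angular frequency: ω = 2π·f = 2π·690 = 4335 rad/s.
Step 2 — Component impedances:
  R: Z = R = 10 Ω
  L: Z = jωL = j·4335·0.0108 = 0 + j46.82 Ω
  C: Z = 1/(jωC) = -j/(ω·C) = 0 - j2688 Ω
Step 3 — Series combination: Z_total = R + L + C = 10 - j2642 Ω = 2642∠-89.8° Ω.
Step 4 — Power factor: PF = cos(φ) = Re(Z)/|Z| = 10/2641.5 = 0.003786.
Step 5 — Type: Im(Z) = -2642 ⇒ leading (phase φ = -89.8°).

PF = 0.003786 (leading, φ = -89.8°)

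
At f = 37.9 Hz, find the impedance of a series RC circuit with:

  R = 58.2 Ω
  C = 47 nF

Step 1 — Angular frequency: ω = 2π·f = 2π·37.9 = 238.1 rad/s.
Step 2 — Component impedances:
  R: Z = R = 58.2 Ω
  C: Z = 1/(jωC) = -j/(ω·C) = 0 - j8.935e+04 Ω
Step 3 — Series combination: Z_total = R + C = 58.2 - j8.935e+04 Ω = 8.935e+04∠-90.0° Ω.

Z = 58.2 - j8.935e+04 Ω = 8.935e+04∠-90.0° Ω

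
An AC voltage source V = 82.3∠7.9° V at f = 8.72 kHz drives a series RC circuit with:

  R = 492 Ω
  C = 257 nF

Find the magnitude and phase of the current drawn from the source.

Step 1 — Angular frequency: ω = 2π·f = 2π·8720 = 5.479e+04 rad/s.
Step 2 — Component impedances:
  R: Z = R = 492 Ω
  C: Z = 1/(jωC) = -j/(ω·C) = 0 - j71.02 Ω
Step 3 — Series combination: Z_total = R + C = 492 - j71.02 Ω = 497.1∠-8.2° Ω.
Step 4 — Source phasor: V = 82.3∠7.9° V = 81.52 + j11.31 V.
Step 5 — Ohm's law: I = V / Z_total = (81.52 + j11.31) / (492 - j71.02) = 0.1591 + j0.04595 A.
Step 6 — Convert to polar: |I| = 0.1656 A, ∠I = 16.1°.

I = 0.1656∠16.1° A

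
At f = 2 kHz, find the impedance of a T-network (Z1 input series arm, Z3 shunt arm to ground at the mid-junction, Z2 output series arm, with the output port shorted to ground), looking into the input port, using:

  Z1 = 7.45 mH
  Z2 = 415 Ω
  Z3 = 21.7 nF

Step 1 — Angular frequency: ω = 2π·f = 2π·2000 = 1.257e+04 rad/s.
Step 2 — Component impedances:
  Z1: Z = jωL = j·1.257e+04·0.00745 = 0 + j93.62 Ω
  Z2: Z = R = 415 Ω
  Z3: Z = 1/(jωC) = -j/(ω·C) = 0 - j3667 Ω
Step 3 — With the output port shorted to ground, the output series arm Z2 runs from the junction to ground; the shunt arm Z3 also runs from the junction to ground. They appear in parallel: Z3 || Z2 = 409.8 - j46.37 Ω.
Step 4 — Series with input arm Z1: Z_in = Z1 + (Z3 || Z2) = 409.8 + j47.25 Ω = 412.5∠6.6° Ω.

Z = 409.8 + j47.25 Ω = 412.5∠6.6° Ω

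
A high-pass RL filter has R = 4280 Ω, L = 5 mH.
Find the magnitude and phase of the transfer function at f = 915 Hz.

Step 1 — Angular frequency: ω = 2π·915 = 5749 rad/s.
Step 2 — Transfer function: H(jω) = jωL/(R + jωL).
Step 3 — Numerator jωL = j·28.75; denominator R + jωL = 4280 + j28.75.
Step 4 — H = 4.511e-05 + j0.006716.
Step 5 — Magnitude: |H| = 0.006716 (-43.5 dB); phase: φ = 89.6°.

|H| = 0.006716 (-43.5 dB), φ = 89.6°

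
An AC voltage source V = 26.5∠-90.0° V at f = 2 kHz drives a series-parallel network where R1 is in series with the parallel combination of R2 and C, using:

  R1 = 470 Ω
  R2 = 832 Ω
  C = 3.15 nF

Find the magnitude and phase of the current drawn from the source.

Step 1 — Angular frequency: ω = 2π·f = 2π·2000 = 1.257e+04 rad/s.
Step 2 — Component impedances:
  R1: Z = R = 470 Ω
  R2: Z = R = 832 Ω
  C: Z = 1/(jωC) = -j/(ω·C) = 0 - j2.526e+04 Ω
Step 3 — Parallel branch: R2 || C = 1/(1/R2 + 1/C) = 831.1 - j27.37 Ω.
Step 4 — Series with R1: Z_total = R1 + (R2 || C) = 1301 - j27.37 Ω = 1301∠-1.2° Ω.
Step 5 — Source phasor: V = 26.5∠-90.0° V = 0 - j26.5 V.
Step 6 — Ohm's law: I = V / Z_total = (0 - j26.5) / (1301 - j27.37) = 0.0004283 - j0.02036 A.
Step 7 — Convert to polar: |I| = 0.02036 A, ∠I = -88.8°.

I = 0.02036∠-88.8° A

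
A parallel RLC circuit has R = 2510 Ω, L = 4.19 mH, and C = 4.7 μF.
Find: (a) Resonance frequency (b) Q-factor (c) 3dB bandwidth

Step 1 — Resonance: ω₀ = 1/√(LC) = 1/√(0.00419·4.7e-06) = 7126 rad/s.
Step 2 — f₀ = ω₀/(2π) = 1134 Hz.
Step 3 — Parallel Q: Q = R/(ω₀L) = 2510/(7126·0.00419) = 84.07.
Step 4 — Bandwidth: Δω = ω₀/Q = 84.77 rad/s; BW = Δω/(2π) = 13.49 Hz.

(a) f₀ = 1134 Hz  (b) Q = 84.07  (c) BW = 13.49 Hz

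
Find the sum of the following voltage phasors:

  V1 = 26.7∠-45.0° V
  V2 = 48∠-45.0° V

Step 1 — Convert each phasor to rectangular form:
  V1 = 26.7·(cos(-45.0°) + j·sin(-45.0°)) = 18.88 - j18.88 V
  V2 = 48·(cos(-45.0°) + j·sin(-45.0°)) = 33.94 - j33.94 V
Step 2 — Sum components: V_total = 52.82 - j52.82 V.
Step 3 — Convert to polar: |V_total| = 74.7 V, ∠V_total = -45.0°.

V_total = 74.7∠-45.0° V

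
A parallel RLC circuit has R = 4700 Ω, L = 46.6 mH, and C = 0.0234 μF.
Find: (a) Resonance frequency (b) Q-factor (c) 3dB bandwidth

Step 1 — Resonance: ω₀ = 1/√(LC) = 1/√(0.0466·2.34e-08) = 3.028e+04 rad/s.
Step 2 — f₀ = ω₀/(2π) = 4820 Hz.
Step 3 — Parallel Q: Q = R/(ω₀L) = 4700/(3.028e+04·0.0466) = 3.331.
Step 4 — Bandwidth: Δω = ω₀/Q = 9093 rad/s; BW = Δω/(2π) = 1447 Hz.

(a) f₀ = 4820 Hz  (b) Q = 3.331  (c) BW = 1447 Hz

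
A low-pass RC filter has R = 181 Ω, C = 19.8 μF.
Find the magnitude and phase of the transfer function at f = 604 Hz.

Step 1 — Angular frequency: ω = 2π·604 = 3795 rad/s.
Step 2 — Transfer function: H(jω) = 1/(1 + jωRC).
Step 3 — Denominator: 1 + jωRC = 1 + j·3795·181·1.98e-05 = 1 + j13.6.
Step 4 — H = 0.005377 - j0.07313.
Step 5 — Magnitude: |H| = 0.07333 (-22.7 dB); phase: φ = -85.8°.

|H| = 0.07333 (-22.7 dB), φ = -85.8°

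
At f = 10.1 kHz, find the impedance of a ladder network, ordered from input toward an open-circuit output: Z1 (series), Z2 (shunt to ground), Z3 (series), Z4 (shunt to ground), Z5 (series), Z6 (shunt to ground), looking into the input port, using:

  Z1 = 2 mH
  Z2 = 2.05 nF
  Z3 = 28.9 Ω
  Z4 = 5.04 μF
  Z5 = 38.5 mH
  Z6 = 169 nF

Step 1 — Angular frequency: ω = 2π·f = 2π·1.01e+04 = 6.346e+04 rad/s.
Step 2 — Component impedances:
  Z1: Z = jωL = j·6.346e+04·0.002 = 0 + j126.9 Ω
  Z2: Z = 1/(jωC) = -j/(ω·C) = 0 - j7687 Ω
  Z3: Z = R = 28.9 Ω
  Z4: Z = 1/(jωC) = -j/(ω·C) = 0 - j3.127 Ω
  Z5: Z = jωL = j·6.346e+04·0.0385 = 0 + j2443 Ω
  Z6: Z = 1/(jωC) = -j/(ω·C) = 0 - j93.24 Ω
Step 3 — Ladder network (open output): work backward from the far end, alternating series and parallel combinations. Z_in = 28.88 + j123.7 Ω = 127∠76.9° Ω.

Z = 28.88 + j123.7 Ω = 127∠76.9° Ω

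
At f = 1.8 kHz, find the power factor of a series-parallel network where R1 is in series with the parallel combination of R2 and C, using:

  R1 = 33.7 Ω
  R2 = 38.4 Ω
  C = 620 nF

Step 1 — Angular frequency: ω = 2π·f = 2π·1800 = 1.131e+04 rad/s.
Step 2 — Component impedances:
  R1: Z = R = 33.7 Ω
  R2: Z = R = 38.4 Ω
  C: Z = 1/(jωC) = -j/(ω·C) = 0 - j142.6 Ω
Step 3 — Parallel branch: R2 || C = 1/(1/R2 + 1/C) = 35.8 - j9.641 Ω.
Step 4 — Series with R1: Z_total = R1 + (R2 || C) = 69.5 - j9.641 Ω = 70.17∠-7.9° Ω.
Step 5 — Power factor: PF = cos(φ) = Re(Z)/|Z| = 69.5/70.17 = 0.9905.
Step 6 — Type: Im(Z) = -9.641 ⇒ leading (phase φ = -7.9°).

PF = 0.9905 (leading, φ = -7.9°)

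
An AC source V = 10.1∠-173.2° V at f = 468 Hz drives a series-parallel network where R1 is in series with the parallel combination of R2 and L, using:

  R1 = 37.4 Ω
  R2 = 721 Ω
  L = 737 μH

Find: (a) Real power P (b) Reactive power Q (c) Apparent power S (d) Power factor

Step 1 — Angular frequency: ω = 2π·f = 2π·468 = 2941 rad/s.
Step 2 — Component impedances:
  R1: Z = R = 37.4 Ω
  R2: Z = R = 721 Ω
  L: Z = jωL = j·2941·0.000737 = 0 + j2.167 Ω
Step 3 — Parallel branch: R2 || L = 1/(1/R2 + 1/L) = 0.006514 + j2.167 Ω.
Step 4 — Series with R1: Z_total = R1 + (R2 || L) = 37.41 + j2.167 Ω = 37.47∠3.3° Ω.
Step 5 — Source phasor: V = 10.1∠-173.2° V = -10.03 - j1.196 V.
Step 6 — Current: I = V / Z = -0.2691 - j0.01638 A = 0.2696∠-176.5° A.
Step 7 — Complex power: S = V·I* = 2.718 + j0.1575 VA.
Step 8 — Real power: P = Re(S) = 2.718 W.
Step 9 — Reactive power: Q = Im(S) = 0.1575 VAR.
Step 10 — Apparent power: |S| = 2.722 VA.
Step 11 — Power factor: PF = P/|S| = 0.9983 (lagging).

(a) P = 2.718 W  (b) Q = 0.1575 VAR  (c) S = 2.722 VA  (d) PF = 0.9983 (lagging)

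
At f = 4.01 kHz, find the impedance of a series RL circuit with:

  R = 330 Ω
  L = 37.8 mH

Step 1 — Angular frequency: ω = 2π·f = 2π·4010 = 2.52e+04 rad/s.
Step 2 — Component impedances:
  R: Z = R = 330 Ω
  L: Z = jωL = j·2.52e+04·0.0378 = 0 + j952.4 Ω
Step 3 — Series combination: Z_total = R + L = 330 + j952.4 Ω = 1008∠70.9° Ω.

Z = 330 + j952.4 Ω = 1008∠70.9° Ω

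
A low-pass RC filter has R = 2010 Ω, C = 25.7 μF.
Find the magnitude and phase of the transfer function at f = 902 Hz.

Step 1 — Angular frequency: ω = 2π·902 = 5667 rad/s.
Step 2 — Transfer function: H(jω) = 1/(1 + jωRC).
Step 3 — Denominator: 1 + jωRC = 1 + j·5667·2010·2.57e-05 = 1 + j292.8.
Step 4 — H = 1.167e-05 - j0.003416.
Step 5 — Magnitude: |H| = 0.003416 (-49.3 dB); phase: φ = -89.8°.

|H| = 0.003416 (-49.3 dB), φ = -89.8°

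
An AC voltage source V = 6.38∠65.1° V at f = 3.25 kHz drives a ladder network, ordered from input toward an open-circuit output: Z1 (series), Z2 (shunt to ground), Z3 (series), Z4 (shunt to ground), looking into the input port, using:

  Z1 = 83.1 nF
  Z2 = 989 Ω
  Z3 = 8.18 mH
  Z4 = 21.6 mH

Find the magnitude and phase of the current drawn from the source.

Step 1 — Angular frequency: ω = 2π·f = 2π·3250 = 2.042e+04 rad/s.
Step 2 — Component impedances:
  Z1: Z = 1/(jωC) = -j/(ω·C) = 0 - j589.3 Ω
  Z2: Z = R = 989 Ω
  Z3: Z = jωL = j·2.042e+04·0.00818 = 0 + j167 Ω
  Z4: Z = jωL = j·2.042e+04·0.0216 = 0 + j441.1 Ω
Step 3 — Ladder network (open output): work backward from the far end, alternating series and parallel combinations. Z_in = 271.3 - j148 Ω = 309.1∠-28.6° Ω.
Step 4 — Source phasor: V = 6.38∠65.1° V = 2.686 + j5.787 V.
Step 5 — Ohm's law: I = V / Z_total = (2.686 + j5.787) / (271.3 - j148) = -0.001337 + j0.0206 A.
Step 6 — Convert to polar: |I| = 0.02064 A, ∠I = 93.7°.

I = 0.02064∠93.7° A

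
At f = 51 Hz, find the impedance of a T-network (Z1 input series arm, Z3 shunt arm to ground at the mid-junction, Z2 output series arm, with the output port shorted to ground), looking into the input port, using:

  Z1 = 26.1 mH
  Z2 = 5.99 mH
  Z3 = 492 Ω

Step 1 — Angular frequency: ω = 2π·f = 2π·51 = 320.4 rad/s.
Step 2 — Component impedances:
  Z1: Z = jωL = j·320.4·0.0261 = 0 + j8.364 Ω
  Z2: Z = jωL = j·320.4·0.00599 = 0 + j1.919 Ω
  Z3: Z = R = 492 Ω
Step 3 — With the output port shorted to ground, the output series arm Z2 runs from the junction to ground; the shunt arm Z3 also runs from the junction to ground. They appear in parallel: Z3 || Z2 = 0.007488 + j1.919 Ω.
Step 4 — Series with input arm Z1: Z_in = Z1 + (Z3 || Z2) = 0.007488 + j10.28 Ω = 10.28∠90.0° Ω.

Z = 0.007488 + j10.28 Ω = 10.28∠90.0° Ω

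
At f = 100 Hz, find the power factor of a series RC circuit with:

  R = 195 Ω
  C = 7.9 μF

Step 1 — Angular frequency: ω = 2π·f = 2π·100 = 628.3 rad/s.
Step 2 — Component impedances:
  R: Z = R = 195 Ω
  C: Z = 1/(jωC) = -j/(ω·C) = 0 - j201.5 Ω
Step 3 — Series combination: Z_total = R + C = 195 - j201.5 Ω = 280.4∠-45.9° Ω.
Step 4 — Power factor: PF = cos(φ) = Re(Z)/|Z| = 195/280.38 = 0.6955.
Step 5 — Type: Im(Z) = -201.5 ⇒ leading (phase φ = -45.9°).

PF = 0.6955 (leading, φ = -45.9°)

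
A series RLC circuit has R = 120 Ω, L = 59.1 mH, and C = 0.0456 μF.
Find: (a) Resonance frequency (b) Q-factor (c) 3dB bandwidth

Step 1 — Resonance condition Im(Z)=0 gives ω₀ = 1/√(LC).
Step 2 — ω₀ = 1/√(0.0591·4.56e-08) = 1.926e+04 rad/s.
Step 3 — f₀ = ω₀/(2π) = 3066 Hz.
Step 4 — Series Q: Q = ω₀L/R = 1.926e+04·0.0591/120 = 9.487.
Step 5 — 3dB bandwidth: Δω = ω₀/Q = 2030 rad/s; BW = Δω/(2π) = 323.2 Hz.

(a) f₀ = 3066 Hz  (b) Q = 9.487  (c) BW = 323.2 Hz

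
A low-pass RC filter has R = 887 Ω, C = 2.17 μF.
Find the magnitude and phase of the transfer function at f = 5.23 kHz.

Step 1 — Angular frequency: ω = 2π·5230 = 3.286e+04 rad/s.
Step 2 — Transfer function: H(jω) = 1/(1 + jωRC).
Step 3 — Denominator: 1 + jωRC = 1 + j·3.286e+04·887·2.17e-06 = 1 + j63.25.
Step 4 — H = 0.0002499 - j0.01581.
Step 5 — Magnitude: |H| = 0.01581 (-36.0 dB); phase: φ = -89.1°.

|H| = 0.01581 (-36.0 dB), φ = -89.1°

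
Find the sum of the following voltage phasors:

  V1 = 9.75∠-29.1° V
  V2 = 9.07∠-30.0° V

Step 1 — Convert each phasor to rectangular form:
  V1 = 9.75·(cos(-29.1°) + j·sin(-29.1°)) = 8.519 - j4.742 V
  V2 = 9.07·(cos(-30.0°) + j·sin(-30.0°)) = 7.855 - j4.535 V
Step 2 — Sum components: V_total = 16.37 - j9.277 V.
Step 3 — Convert to polar: |V_total| = 18.82 V, ∠V_total = -29.5°.

V_total = 18.82∠-29.5° V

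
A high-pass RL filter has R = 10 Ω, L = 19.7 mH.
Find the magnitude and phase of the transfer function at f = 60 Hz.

Step 1 — Angular frequency: ω = 2π·60 = 377 rad/s.
Step 2 — Transfer function: H(jω) = jωL/(R + jωL).
Step 3 — Numerator jωL = j·7.427; denominator R + jωL = 10 + j7.427.
Step 4 — H = 0.3555 + j0.4787.
Step 5 — Magnitude: |H| = 0.5962 (-4.5 dB); phase: φ = 53.4°.

|H| = 0.5962 (-4.5 dB), φ = 53.4°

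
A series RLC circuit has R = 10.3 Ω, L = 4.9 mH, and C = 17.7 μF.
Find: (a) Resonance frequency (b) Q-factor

Step 1 — Resonance condition Im(Z)=0 gives ω₀ = 1/√(LC).
Step 2 — ω₀ = 1/√(0.0049·1.77e-05) = 3396 rad/s.
Step 3 — f₀ = ω₀/(2π) = 540.4 Hz.
Step 4 — Series Q: Q = ω₀L/R = 3396·0.0049/10.3 = 1.615.

(a) f₀ = 540.4 Hz  (b) Q = 1.615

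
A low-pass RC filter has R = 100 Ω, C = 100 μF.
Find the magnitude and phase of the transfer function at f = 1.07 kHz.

Step 1 — Angular frequency: ω = 2π·1070 = 6723 rad/s.
Step 2 — Transfer function: H(jω) = 1/(1 + jωRC).
Step 3 — Denominator: 1 + jωRC = 1 + j·6723·100·0.0001 = 1 + j67.23.
Step 4 — H = 0.0002212 - j0.01487.
Step 5 — Magnitude: |H| = 0.01487 (-36.6 dB); phase: φ = -89.1°.

|H| = 0.01487 (-36.6 dB), φ = -89.1°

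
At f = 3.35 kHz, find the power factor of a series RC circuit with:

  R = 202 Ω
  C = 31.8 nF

Step 1 — Angular frequency: ω = 2π·f = 2π·3350 = 2.105e+04 rad/s.
Step 2 — Component impedances:
  R: Z = R = 202 Ω
  C: Z = 1/(jωC) = -j/(ω·C) = 0 - j1494 Ω
Step 3 — Series combination: Z_total = R + C = 202 - j1494 Ω = 1508∠-82.3° Ω.
Step 4 — Power factor: PF = cos(φ) = Re(Z)/|Z| = 202/1508 = 0.134.
Step 5 — Type: Im(Z) = -1494 ⇒ leading (phase φ = -82.3°).

PF = 0.134 (leading, φ = -82.3°)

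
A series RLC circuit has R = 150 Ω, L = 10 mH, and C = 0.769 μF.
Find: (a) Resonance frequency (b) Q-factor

Step 1 — Resonance condition Im(Z)=0 gives ω₀ = 1/√(LC).
Step 2 — ω₀ = 1/√(0.01·7.69e-07) = 1.14e+04 rad/s.
Step 3 — f₀ = ω₀/(2π) = 1815 Hz.
Step 4 — Series Q: Q = ω₀L/R = 1.14e+04·0.01/150 = 0.7602.

(a) f₀ = 1815 Hz  (b) Q = 0.7602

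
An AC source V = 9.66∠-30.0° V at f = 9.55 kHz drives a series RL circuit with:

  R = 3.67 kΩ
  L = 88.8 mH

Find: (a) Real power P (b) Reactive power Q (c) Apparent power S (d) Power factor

Step 1 — Angular frequency: ω = 2π·f = 2π·9550 = 6e+04 rad/s.
Step 2 — Component impedances:
  R: Z = R = 3670 Ω
  L: Z = jωL = j·6e+04·0.0888 = 0 + j5328 Ω
Step 3 — Series combination: Z_total = R + L = 3670 + j5328 Ω = 6470∠55.4° Ω.
Step 4 — Source phasor: V = 9.66∠-30.0° V = 8.366 - j4.83 V.
Step 5 — Current: I = V / Z = 0.0001186 - j0.001488 A = 0.001493∠-85.4° A.
Step 6 — Complex power: S = V·I* = 0.008181 + j0.01188 VA.
Step 7 — Real power: P = Re(S) = 0.008181 W.
Step 8 — Reactive power: Q = Im(S) = 0.01188 VAR.
Step 9 — Apparent power: |S| = 0.01442 VA.
Step 10 — Power factor: PF = P/|S| = 0.5672 (lagging).

(a) P = 0.008181 W  (b) Q = 0.01188 VAR  (c) S = 0.01442 VA  (d) PF = 0.5672 (lagging)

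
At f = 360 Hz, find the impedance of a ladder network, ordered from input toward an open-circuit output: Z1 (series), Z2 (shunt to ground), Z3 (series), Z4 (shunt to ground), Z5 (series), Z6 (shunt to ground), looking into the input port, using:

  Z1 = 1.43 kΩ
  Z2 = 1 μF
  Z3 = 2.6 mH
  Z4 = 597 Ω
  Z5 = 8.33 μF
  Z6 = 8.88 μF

Step 1 — Angular frequency: ω = 2π·f = 2π·360 = 2262 rad/s.
Step 2 — Component impedances:
  Z1: Z = R = 1430 Ω
  Z2: Z = 1/(jωC) = -j/(ω·C) = 0 - j442.1 Ω
  Z3: Z = jωL = j·2262·0.0026 = 0 + j5.881 Ω
  Z4: Z = R = 597 Ω
  Z5: Z = 1/(jωC) = -j/(ω·C) = 0 - j53.07 Ω
  Z6: Z = 1/(jωC) = -j/(ω·C) = 0 - j49.79 Ω
Step 3 — Ladder network (open output): work backward from the far end, alternating series and parallel combinations. Z_in = 1442 - j77.9 Ω = 1444∠-3.1° Ω.

Z = 1442 - j77.9 Ω = 1444∠-3.1° Ω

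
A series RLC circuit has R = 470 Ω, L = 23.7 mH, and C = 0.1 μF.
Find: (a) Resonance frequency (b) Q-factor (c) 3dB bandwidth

Step 1 — Resonance: ω₀ = 1/√(LC) = 1/√(0.0237·1e-07) = 2.054e+04 rad/s.
Step 2 — f₀ = ω₀/(2π) = 3269 Hz.
Step 3 — Series Q: Q = ω₀L/R = 2.054e+04·0.0237/470 = 1.036.
Step 4 — Bandwidth: Δω = ω₀/Q = 1.983e+04 rad/s; BW = Δω/(2π) = 3156 Hz.

(a) f₀ = 3269 Hz  (b) Q = 1.036  (c) BW = 3156 Hz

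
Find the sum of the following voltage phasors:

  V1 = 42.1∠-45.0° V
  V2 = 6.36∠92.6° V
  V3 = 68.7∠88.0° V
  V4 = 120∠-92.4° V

Step 1 — Convert each phasor to rectangular form:
  V1 = 42.1·(cos(-45.0°) + j·sin(-45.0°)) = 29.77 - j29.77 V
  V2 = 6.36·(cos(92.6°) + j·sin(92.6°)) = -0.2885 + j6.353 V
  V3 = 68.7·(cos(88.0°) + j·sin(88.0°)) = 2.398 + j68.66 V
  V4 = 120·(cos(-92.4°) + j·sin(-92.4°)) = -5.025 - j119.9 V
Step 2 — Sum components: V_total = 26.85 - j74.65 V.
Step 3 — Convert to polar: |V_total| = 79.34 V, ∠V_total = -70.2°.

V_total = 79.34∠-70.2° V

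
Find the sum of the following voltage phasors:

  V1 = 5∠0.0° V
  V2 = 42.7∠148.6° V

Step 1 — Convert each phasor to rectangular form:
  V1 = 5·(cos(0.0°) + j·sin(0.0°)) = 5 V
  V2 = 42.7·(cos(148.6°) + j·sin(148.6°)) = -36.45 + j22.25 V
Step 2 — Sum components: V_total = -31.45 + j22.25 V.
Step 3 — Convert to polar: |V_total| = 38.52 V, ∠V_total = 144.7°.

V_total = 38.52∠144.7° V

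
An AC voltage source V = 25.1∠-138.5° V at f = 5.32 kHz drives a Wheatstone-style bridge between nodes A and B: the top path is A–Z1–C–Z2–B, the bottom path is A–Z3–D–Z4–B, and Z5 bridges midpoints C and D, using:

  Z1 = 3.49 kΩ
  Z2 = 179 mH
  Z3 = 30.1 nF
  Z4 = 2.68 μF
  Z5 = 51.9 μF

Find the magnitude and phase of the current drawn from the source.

Step 1 — Angular frequency: ω = 2π·f = 2π·5320 = 3.343e+04 rad/s.
Step 2 — Component impedances:
  Z1: Z = R = 3490 Ω
  Z2: Z = jωL = j·3.343e+04·0.179 = 0 + j5983 Ω
  Z3: Z = 1/(jωC) = -j/(ω·C) = 0 - j993.9 Ω
  Z4: Z = 1/(jωC) = -j/(ω·C) = 0 - j11.16 Ω
  Z5: Z = 1/(jωC) = -j/(ω·C) = 0 - j0.5764 Ω
Step 3 — Bridge requires nodal analysis (the Z5 bridge couples midpoints C and D, so the two paths cannot be reduced to a simple series/parallel combination). Setting node B to ground and injecting 1 A at node A, the 3-node admittance system at A, C, D solves to V_A = Z_AB = 261.8 - j930.5 Ω = 966.6∠-74.3° Ω.
Step 4 — Source phasor: V = 25.1∠-138.5° V = -18.8 - j16.63 V.
Step 5 — Ohm's law: I = V / Z_total = (-18.8 - j16.63) / (261.8 - j930.5) = 0.0113 - j0.02338 A.
Step 6 — Convert to polar: |I| = 0.02597 A, ∠I = -64.2°.

I = 0.02597∠-64.2° A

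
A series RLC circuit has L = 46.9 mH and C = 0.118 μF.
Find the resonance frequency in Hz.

Step 1 — Resonance condition Im(Z)=0 gives ω₀ = 1/√(LC).
Step 2 — ω₀ = 1/√(0.0469·1.18e-07) = 1.344e+04 rad/s.
Step 3 — f₀ = ω₀/(2π) = 2139 Hz.

f₀ = 2139 Hz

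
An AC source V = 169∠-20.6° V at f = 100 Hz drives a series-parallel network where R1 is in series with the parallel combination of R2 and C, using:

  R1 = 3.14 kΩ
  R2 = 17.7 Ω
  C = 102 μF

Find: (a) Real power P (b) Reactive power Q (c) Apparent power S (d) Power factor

Step 1 — Angular frequency: ω = 2π·f = 2π·100 = 628.3 rad/s.
Step 2 — Component impedances:
  R1: Z = R = 3140 Ω
  R2: Z = R = 17.7 Ω
  C: Z = 1/(jωC) = -j/(ω·C) = 0 - j15.6 Ω
Step 3 — Parallel branch: R2 || C = 1/(1/R2 + 1/C) = 7.74 - j8.78 Ω.
Step 4 — Series with R1: Z_total = R1 + (R2 || C) = 3148 - j8.78 Ω = 3148∠-0.2° Ω.
Step 5 — Source phasor: V = 169∠-20.6° V = 158.2 - j59.46 V.
Step 6 — Current: I = V / Z = 0.05031 - j0.01875 A = 0.05369∠-20.4° A.
Step 7 — Complex power: S = V·I* = 9.073 - j0.02531 VA.
Step 8 — Real power: P = Re(S) = 9.073 W.
Step 9 — Reactive power: Q = Im(S) = -0.02531 VAR.
Step 10 — Apparent power: |S| = 9.073 VA.
Step 11 — Power factor: PF = P/|S| = 1 (leading).

(a) P = 9.073 W  (b) Q = -0.02531 VAR  (c) S = 9.073 VA  (d) PF = 1 (leading)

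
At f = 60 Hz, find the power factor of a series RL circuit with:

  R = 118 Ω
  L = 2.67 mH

Step 1 — Angular frequency: ω = 2π·f = 2π·60 = 377 rad/s.
Step 2 — Component impedances:
  R: Z = R = 118 Ω
  L: Z = jωL = j·377·0.00267 = 0 + j1.007 Ω
Step 3 — Series combination: Z_total = R + L = 118 + j1.007 Ω = 118∠0.5° Ω.
Step 4 — Power factor: PF = cos(φ) = Re(Z)/|Z| = 118/118 = 1.
Step 5 — Type: Im(Z) = 1.007 ⇒ lagging (phase φ = 0.5°).

PF = 1 (lagging, φ = 0.5°)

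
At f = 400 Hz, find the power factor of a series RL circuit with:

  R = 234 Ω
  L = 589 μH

Step 1 — Angular frequency: ω = 2π·f = 2π·400 = 2513 rad/s.
Step 2 — Component impedances:
  R: Z = R = 234 Ω
  L: Z = jωL = j·2513·0.000589 = 0 + j1.48 Ω
Step 3 — Series combination: Z_total = R + L = 234 + j1.48 Ω = 234∠0.4° Ω.
Step 4 — Power factor: PF = cos(φ) = Re(Z)/|Z| = 234/234 = 1.
Step 5 — Type: Im(Z) = 1.48 ⇒ lagging (phase φ = 0.4°).

PF = 1 (lagging, φ = 0.4°)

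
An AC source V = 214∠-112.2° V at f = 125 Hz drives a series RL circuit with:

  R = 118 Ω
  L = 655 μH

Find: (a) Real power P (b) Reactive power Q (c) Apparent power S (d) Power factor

Step 1 — Angular frequency: ω = 2π·f = 2π·125 = 785.4 rad/s.
Step 2 — Component impedances:
  R: Z = R = 118 Ω
  L: Z = jωL = j·785.4·0.000655 = 0 + j0.5144 Ω
Step 3 — Series combination: Z_total = R + L = 118 + j0.5144 Ω = 118∠0.2° Ω.
Step 4 — Source phasor: V = 214∠-112.2° V = -80.86 - j198.1 V.
Step 5 — Current: I = V / Z = -0.6925 - j1.676 A = 1.814∠-112.4° A.
Step 6 — Complex power: S = V·I* = 388.1 + j1.692 VA.
Step 7 — Real power: P = Re(S) = 388.1 W.
Step 8 — Reactive power: Q = Im(S) = 1.692 VAR.
Step 9 — Apparent power: |S| = 388.1 VA.
Step 10 — Power factor: PF = P/|S| = 1 (lagging).

(a) P = 388.1 W  (b) Q = 1.692 VAR  (c) S = 388.1 VA  (d) PF = 1 (lagging)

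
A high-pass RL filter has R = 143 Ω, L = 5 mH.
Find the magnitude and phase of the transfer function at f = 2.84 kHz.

Step 1 — Angular frequency: ω = 2π·2840 = 1.784e+04 rad/s.
Step 2 — Transfer function: H(jω) = jωL/(R + jωL).
Step 3 — Numerator jωL = j·89.22; denominator R + jωL = 143 + j89.22.
Step 4 — H = 0.2802 + j0.4491.
Step 5 — Magnitude: |H| = 0.5293 (-5.5 dB); phase: φ = 58.0°.

|H| = 0.5293 (-5.5 dB), φ = 58.0°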